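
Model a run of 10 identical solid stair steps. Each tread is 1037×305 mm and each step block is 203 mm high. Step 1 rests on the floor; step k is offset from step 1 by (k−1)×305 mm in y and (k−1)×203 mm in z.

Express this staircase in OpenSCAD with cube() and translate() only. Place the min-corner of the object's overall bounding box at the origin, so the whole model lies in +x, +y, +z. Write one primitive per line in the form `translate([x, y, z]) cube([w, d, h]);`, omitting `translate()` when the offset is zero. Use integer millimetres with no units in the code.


cube([1037, 305, 203]);
translate([0, 305, 203]) cube([1037, 305, 203]);
translate([0, 610, 406]) cube([1037, 305, 203]);
translate([0, 915, 609]) cube([1037, 305, 203]);
translate([0, 1220, 812]) cube([1037, 305, 203]);
translate([0, 1525, 1015]) cube([1037, 305, 203]);
translate([0, 1830, 1218]) cube([1037, 305, 203]);
translate([0, 2135, 1421]) cube([1037, 305, 203]);
translate([0, 2440, 1624]) cube([1037, 305, 203]);
translate([0, 2745, 1827]) cube([1037, 305, 203]);


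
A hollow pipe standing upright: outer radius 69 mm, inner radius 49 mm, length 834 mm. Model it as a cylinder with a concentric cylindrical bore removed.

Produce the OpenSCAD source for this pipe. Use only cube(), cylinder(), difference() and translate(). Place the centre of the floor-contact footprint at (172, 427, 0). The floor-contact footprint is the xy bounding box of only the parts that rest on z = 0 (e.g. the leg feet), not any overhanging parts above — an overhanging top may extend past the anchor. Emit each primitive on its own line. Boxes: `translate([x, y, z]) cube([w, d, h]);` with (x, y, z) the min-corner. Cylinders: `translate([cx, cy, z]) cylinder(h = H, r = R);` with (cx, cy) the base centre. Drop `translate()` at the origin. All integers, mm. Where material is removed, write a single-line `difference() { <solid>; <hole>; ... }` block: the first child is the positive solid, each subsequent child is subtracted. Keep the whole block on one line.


difference() { translate([172, 427, 0]) cylinder(h = 834, r = 69); translate([172, 427, 0]) cylinder(h = 834, r = 49); }


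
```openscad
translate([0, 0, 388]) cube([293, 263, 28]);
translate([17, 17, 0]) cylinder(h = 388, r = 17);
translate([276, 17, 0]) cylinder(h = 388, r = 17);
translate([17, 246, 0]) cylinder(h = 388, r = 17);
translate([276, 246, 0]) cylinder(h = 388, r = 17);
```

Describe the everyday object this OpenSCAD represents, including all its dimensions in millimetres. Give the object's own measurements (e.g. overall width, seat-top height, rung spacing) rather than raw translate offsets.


A simple wooden stool: a rectangular seat 293 mm (x) by 263 mm (y), 28 mm thick, top face at z = 416 mm, on four round legs, each 34 mm in diameter. The legs rest on z = 0, each leg's axis is inset half a diameter from the nearest pair of seat edges (so the leg's bounding box is flush with the corner).


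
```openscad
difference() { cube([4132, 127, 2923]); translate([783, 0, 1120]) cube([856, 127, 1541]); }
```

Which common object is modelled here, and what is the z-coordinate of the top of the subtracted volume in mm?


A wall with a window opening. The window head height is 2661 mm.

A wall with a rectangular opening subtracted — a window. Sill at z = 1120, opening 1541 mm tall, so the head is at 1120 + 1541 = 2661 mm.


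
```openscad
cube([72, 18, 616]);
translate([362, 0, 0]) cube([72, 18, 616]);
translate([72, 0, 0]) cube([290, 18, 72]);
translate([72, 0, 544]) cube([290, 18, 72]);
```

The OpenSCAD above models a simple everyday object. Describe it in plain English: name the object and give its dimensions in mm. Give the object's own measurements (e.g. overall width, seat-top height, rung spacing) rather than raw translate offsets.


A rectangular picture frame lying in the x–z plane (depth along y). The opening is 290 mm wide (x) by 472 mm tall (z), surrounded by a border 72 mm wide on all four sides. The frame is 18 mm deep and is made of two full-height vertical stiles with two horizontal rails fitted between them.


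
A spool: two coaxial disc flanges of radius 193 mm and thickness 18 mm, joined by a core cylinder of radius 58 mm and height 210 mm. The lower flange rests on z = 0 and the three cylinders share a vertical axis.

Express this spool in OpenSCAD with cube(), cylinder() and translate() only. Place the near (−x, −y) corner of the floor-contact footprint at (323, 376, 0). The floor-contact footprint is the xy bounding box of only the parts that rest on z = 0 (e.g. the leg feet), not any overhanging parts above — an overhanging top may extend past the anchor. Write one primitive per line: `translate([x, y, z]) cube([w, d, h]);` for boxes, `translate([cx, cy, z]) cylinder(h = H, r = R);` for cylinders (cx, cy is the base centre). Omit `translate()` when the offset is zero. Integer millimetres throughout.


translate([516, 569, 0]) cylinder(h = 18, r = 193);
translate([516, 569, 18]) cylinder(h = 210, r = 58);
translate([516, 569, 228]) cylinder(h = 18, r = 193);


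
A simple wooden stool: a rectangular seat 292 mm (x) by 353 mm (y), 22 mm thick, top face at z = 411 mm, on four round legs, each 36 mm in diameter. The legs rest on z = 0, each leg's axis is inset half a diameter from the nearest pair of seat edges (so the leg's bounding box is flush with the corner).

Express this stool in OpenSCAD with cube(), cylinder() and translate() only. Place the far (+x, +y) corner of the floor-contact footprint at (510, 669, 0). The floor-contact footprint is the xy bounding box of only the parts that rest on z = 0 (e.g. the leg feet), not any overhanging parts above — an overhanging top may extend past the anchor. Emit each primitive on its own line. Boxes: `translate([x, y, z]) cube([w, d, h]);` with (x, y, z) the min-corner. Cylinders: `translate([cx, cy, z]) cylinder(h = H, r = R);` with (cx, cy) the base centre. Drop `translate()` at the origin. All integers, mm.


translate([218, 316, 389]) cube([292, 353, 22]);
translate([236, 334, 0]) cylinder(h = 389, r = 18);
translate([492, 334, 0]) cylinder(h = 389, r = 18);
translate([236, 651, 0]) cylinder(h = 389, r = 18);
translate([492, 651, 0]) cylinder(h = 389, r = 18);


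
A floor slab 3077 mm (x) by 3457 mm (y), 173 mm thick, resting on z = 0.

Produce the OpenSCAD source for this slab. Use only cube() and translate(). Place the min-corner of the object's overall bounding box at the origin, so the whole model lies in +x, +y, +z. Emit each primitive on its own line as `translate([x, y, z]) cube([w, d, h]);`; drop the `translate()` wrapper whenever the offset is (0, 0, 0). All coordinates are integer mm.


cube([3077, 3457, 173]);


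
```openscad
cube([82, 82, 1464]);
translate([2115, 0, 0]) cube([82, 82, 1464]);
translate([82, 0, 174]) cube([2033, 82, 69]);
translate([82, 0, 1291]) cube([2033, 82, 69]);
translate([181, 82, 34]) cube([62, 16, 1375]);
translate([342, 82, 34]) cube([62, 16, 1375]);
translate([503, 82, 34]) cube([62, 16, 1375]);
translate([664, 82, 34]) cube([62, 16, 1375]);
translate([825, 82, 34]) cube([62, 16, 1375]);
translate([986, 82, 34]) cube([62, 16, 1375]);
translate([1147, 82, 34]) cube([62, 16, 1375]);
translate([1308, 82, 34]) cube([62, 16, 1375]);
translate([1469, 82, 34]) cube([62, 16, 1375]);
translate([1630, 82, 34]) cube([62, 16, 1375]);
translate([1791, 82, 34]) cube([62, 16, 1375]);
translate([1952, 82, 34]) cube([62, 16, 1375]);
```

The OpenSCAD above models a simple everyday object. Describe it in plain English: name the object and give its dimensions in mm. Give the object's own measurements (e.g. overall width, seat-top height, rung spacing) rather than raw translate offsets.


A fence section. Two 82×82 mm posts, 1464 mm tall, stand on the floor with a clear span of 2033 mm between their inner faces. Two horizontal rails of 82×69 mm section span the gap between the posts with their undersides at z = 174 mm and z = 1291 mm, flush with the posts' −y face. 12 pickets, each 62 mm wide, 16 mm thick and 1375 mm tall, are fixed to the +y face of the rails with their bottoms at z = 34 mm, spaced across the span with a 99 mm gap after the −x post and between neighbouring pickets, with 101 mm left before the +x post.


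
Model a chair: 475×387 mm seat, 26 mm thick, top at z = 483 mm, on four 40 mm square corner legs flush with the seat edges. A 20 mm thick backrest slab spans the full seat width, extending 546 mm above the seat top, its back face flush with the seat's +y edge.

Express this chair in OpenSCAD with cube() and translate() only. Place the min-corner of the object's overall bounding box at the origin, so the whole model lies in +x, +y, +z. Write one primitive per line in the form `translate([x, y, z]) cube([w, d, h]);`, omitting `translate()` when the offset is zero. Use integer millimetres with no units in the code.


translate([0, 0, 457]) cube([475, 387, 26]);
cube([40, 40, 457]);
translate([435, 0, 0]) cube([40, 40, 457]);
translate([0, 347, 0]) cube([40, 40, 457]);
translate([435, 347, 0]) cube([40, 40, 457]);
translate([0, 367, 483]) cube([475, 20, 546]);


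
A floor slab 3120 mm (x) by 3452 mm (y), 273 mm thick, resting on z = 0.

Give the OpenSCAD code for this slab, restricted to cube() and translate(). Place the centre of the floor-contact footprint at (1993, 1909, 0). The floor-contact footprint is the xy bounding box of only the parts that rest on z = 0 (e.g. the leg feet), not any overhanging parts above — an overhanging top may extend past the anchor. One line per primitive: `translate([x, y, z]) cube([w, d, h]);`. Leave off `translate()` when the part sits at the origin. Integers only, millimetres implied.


translate([433, 183, 0]) cube([3120, 3452, 273]);


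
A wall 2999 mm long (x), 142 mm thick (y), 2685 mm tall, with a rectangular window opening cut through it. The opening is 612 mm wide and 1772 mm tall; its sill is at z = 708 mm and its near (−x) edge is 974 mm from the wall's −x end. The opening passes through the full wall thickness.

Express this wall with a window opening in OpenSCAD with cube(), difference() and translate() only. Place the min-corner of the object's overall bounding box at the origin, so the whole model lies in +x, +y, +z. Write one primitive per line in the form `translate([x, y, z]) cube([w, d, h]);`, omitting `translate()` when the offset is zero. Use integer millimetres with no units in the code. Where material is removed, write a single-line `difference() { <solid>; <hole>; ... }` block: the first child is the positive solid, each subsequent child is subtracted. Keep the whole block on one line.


difference() { cube([2999, 142, 2685]); translate([974, 0, 708]) cube([612, 142, 1772]); }


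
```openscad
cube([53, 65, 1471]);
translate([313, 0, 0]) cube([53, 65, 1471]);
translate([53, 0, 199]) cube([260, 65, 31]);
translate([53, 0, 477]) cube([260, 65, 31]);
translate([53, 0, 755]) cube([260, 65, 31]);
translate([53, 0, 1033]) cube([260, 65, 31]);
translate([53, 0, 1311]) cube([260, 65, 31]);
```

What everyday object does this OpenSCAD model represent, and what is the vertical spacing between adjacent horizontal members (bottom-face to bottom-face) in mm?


A ladder. The rung spacing is 278 mm.

Two tall 53×65 posts with 5 short bars between them — a ladder. Adjacent rungs sit at z = 199 and z = 477, so the spacing is 477 − 199 = 278 mm.


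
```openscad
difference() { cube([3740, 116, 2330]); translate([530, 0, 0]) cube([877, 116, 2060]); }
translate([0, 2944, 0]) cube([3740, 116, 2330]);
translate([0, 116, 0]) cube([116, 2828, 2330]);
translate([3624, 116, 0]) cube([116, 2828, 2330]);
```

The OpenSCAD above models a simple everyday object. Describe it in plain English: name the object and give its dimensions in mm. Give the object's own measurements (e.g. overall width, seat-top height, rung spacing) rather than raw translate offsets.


A single room: four walls, each 2330 mm tall and 116 mm thick, enclosing an outside footprint 3740×3060 mm (x × y), no floor or roof. The front and back walls (−y and +y sides) run the full x-width; the side walls fit between their inner faces. A door opening 877 mm wide and 2060 mm tall is cut through the front wall from the floor up, its −x edge 530 mm from the wall's −x end.


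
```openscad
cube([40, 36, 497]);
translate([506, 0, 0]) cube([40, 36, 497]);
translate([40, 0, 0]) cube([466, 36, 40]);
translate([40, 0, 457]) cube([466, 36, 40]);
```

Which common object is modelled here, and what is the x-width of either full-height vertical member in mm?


A picture frame. The border width is 40 mm.

Four thin pieces enclosing a rectangular opening — a picture frame. The two full-height stiles are 497 mm tall; the top rail sits at z = 457 and is 40 mm tall, so the border above the opening is 497 − 457 = 40 mm, matching the stile x-width.


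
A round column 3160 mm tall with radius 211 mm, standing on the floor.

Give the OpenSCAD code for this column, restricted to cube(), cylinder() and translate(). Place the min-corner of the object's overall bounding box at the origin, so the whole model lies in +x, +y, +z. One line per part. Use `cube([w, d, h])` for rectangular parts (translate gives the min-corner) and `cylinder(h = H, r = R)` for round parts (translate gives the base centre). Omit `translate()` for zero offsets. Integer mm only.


translate([211, 211, 0]) cylinder(h = 3160, r = 211);


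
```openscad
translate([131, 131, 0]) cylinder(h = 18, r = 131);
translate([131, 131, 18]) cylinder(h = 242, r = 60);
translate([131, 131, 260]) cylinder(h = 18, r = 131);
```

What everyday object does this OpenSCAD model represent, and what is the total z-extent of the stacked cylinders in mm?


A spool. The overall height is 278 mm.

Three coaxial cylinders, large–small–large — a spool. Two 18 mm flanges and a 242 mm core give 18 + 242 + 18 = 278 mm.


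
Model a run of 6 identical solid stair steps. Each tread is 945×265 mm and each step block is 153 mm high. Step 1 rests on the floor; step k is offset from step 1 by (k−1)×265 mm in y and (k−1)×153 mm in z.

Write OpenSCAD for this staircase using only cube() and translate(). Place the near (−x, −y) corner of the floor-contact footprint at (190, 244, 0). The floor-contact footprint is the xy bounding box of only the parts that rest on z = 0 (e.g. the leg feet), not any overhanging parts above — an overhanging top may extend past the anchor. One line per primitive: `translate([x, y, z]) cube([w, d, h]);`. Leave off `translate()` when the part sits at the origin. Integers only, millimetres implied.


translate([190, 244, 0]) cube([945, 265, 153]);
translate([190, 509, 153]) cube([945, 265, 153]);
translate([190, 774, 306]) cube([945, 265, 153]);
translate([190, 1039, 459]) cube([945, 265, 153]);
translate([190, 1304, 612]) cube([945, 265, 153]);
translate([190, 1569, 765]) cube([945, 265, 153]);


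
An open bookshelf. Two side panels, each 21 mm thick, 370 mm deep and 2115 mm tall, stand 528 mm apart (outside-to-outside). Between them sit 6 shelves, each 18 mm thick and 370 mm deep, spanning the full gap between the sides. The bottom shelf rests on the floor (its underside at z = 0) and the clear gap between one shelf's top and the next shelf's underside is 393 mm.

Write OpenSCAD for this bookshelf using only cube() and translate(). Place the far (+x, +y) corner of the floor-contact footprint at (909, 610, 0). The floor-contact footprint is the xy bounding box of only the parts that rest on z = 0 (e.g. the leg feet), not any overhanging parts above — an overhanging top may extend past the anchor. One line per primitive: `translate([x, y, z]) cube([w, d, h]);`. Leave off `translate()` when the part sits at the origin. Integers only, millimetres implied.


translate([381, 240, 0]) cube([21, 370, 2115]);
translate([888, 240, 0]) cube([21, 370, 2115]);
translate([402, 240, 0]) cube([486, 370, 18]);
translate([402, 240, 411]) cube([486, 370, 18]);
translate([402, 240, 822]) cube([486, 370, 18]);
translate([402, 240, 1233]) cube([486, 370, 18]);
translate([402, 240, 1644]) cube([486, 370, 18]);
translate([402, 240, 2055]) cube([486, 370, 18]);


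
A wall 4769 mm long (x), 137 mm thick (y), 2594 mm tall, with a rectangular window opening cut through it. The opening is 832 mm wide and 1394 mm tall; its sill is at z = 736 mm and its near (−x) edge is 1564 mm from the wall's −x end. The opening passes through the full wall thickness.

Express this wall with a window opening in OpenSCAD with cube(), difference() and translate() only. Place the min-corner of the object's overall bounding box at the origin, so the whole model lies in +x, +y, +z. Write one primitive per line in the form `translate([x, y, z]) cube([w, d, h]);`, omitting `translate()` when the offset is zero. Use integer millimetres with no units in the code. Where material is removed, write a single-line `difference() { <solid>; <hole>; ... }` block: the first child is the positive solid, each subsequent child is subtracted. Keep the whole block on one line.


difference() { cube([4769, 137, 2594]); translate([1564, 0, 736]) cube([832, 137, 1394]); }


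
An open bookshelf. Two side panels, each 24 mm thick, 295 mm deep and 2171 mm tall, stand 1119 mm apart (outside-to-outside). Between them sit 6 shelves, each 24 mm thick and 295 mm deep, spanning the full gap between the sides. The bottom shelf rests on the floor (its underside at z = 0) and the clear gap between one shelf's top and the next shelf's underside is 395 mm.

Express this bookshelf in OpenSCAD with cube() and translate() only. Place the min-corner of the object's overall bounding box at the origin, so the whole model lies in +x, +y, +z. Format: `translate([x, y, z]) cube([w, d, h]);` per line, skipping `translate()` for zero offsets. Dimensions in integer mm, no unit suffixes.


cube([24, 295, 2171]);
translate([1095, 0, 0]) cube([24, 295, 2171]);
translate([24, 0, 0]) cube([1071, 295, 24]);
translate([24, 0, 419]) cube([1071, 295, 24]);
translate([24, 0, 838]) cube([1071, 295, 24]);
translate([24, 0, 1257]) cube([1071, 295, 24]);
translate([24, 0, 1676]) cube([1071, 295, 24]);
translate([24, 0, 2095]) cube([1071, 295, 24]);


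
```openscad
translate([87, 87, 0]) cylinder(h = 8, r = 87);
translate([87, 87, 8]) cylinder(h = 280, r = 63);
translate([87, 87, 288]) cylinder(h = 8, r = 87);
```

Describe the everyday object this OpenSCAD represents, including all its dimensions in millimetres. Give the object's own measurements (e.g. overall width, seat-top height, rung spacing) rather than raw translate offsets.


A spool: two coaxial disc flanges of radius 87 mm and thickness 8 mm, joined by a core cylinder of radius 63 mm and height 280 mm. The lower flange rests on z = 0 and the three cylinders share a vertical axis.


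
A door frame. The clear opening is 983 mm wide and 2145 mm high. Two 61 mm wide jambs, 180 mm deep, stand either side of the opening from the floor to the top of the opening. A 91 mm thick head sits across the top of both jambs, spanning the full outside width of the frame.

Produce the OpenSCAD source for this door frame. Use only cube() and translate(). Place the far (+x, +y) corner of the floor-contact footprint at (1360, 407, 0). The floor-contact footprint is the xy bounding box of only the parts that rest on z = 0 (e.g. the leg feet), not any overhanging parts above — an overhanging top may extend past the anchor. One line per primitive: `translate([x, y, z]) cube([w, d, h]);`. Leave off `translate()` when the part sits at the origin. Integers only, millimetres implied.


translate([255, 227, 0]) cube([61, 180, 2145]);
translate([1299, 227, 0]) cube([61, 180, 2145]);
translate([255, 227, 2145]) cube([1105, 180, 91]);


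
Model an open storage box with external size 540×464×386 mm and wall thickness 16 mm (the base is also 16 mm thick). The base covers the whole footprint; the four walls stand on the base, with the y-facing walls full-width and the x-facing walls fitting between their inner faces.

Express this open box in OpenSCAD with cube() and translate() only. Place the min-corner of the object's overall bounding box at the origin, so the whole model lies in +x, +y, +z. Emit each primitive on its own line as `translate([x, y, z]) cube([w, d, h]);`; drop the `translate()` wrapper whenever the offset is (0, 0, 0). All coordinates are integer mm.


cube([540, 464, 16]);
translate([0, 0, 16]) cube([540, 16, 370]);
translate([0, 448, 16]) cube([540, 16, 370]);
translate([0, 16, 16]) cube([16, 432, 370]);
translate([524, 16, 16]) cube([16, 432, 370]);


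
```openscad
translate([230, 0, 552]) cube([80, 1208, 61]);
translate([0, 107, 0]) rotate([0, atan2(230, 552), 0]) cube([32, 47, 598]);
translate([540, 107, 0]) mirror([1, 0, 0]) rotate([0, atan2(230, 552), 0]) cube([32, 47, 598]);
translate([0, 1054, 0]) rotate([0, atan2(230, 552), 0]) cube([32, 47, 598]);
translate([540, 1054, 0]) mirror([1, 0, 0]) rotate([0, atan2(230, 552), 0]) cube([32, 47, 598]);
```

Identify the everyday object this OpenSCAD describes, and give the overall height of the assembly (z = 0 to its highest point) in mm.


A sawhorse. The overall height is 613 mm.

A beam across two mirrored pairs of raked legs — a sawhorse. The beam's underside is at z = 552 (matching the legs' vertical rise in atan2(230, 552)) and the beam is 61 mm tall, so its top is at 552 + 61 = 613 mm. The raked legs top out at the beam's underside, so that is the highest point.


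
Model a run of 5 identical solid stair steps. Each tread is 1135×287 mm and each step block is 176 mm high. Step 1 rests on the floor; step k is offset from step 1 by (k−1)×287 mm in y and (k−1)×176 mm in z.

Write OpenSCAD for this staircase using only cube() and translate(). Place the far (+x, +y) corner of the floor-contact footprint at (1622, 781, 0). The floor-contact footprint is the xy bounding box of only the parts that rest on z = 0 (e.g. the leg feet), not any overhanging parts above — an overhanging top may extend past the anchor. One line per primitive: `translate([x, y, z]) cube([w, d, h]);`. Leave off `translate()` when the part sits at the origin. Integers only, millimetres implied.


translate([487, 494, 0]) cube([1135, 287, 176]);
translate([487, 781, 176]) cube([1135, 287, 176]);
translate([487, 1068, 352]) cube([1135, 287, 176]);
translate([487, 1355, 528]) cube([1135, 287, 176]);
translate([487, 1642, 704]) cube([1135, 287, 176]);


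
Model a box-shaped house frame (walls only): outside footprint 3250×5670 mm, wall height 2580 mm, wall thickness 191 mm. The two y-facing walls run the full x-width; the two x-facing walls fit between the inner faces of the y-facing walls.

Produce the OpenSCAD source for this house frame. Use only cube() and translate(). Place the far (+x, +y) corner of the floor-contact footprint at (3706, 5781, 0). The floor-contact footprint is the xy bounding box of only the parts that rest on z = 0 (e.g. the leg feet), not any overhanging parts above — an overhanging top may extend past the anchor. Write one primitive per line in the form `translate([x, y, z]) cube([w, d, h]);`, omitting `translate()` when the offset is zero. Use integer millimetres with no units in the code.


translate([456, 111, 0]) cube([3250, 191, 2580]);
translate([456, 5590, 0]) cube([3250, 191, 2580]);
translate([456, 302, 0]) cube([191, 5288, 2580]);
translate([3515, 302, 0]) cube([191, 5288, 2580]);


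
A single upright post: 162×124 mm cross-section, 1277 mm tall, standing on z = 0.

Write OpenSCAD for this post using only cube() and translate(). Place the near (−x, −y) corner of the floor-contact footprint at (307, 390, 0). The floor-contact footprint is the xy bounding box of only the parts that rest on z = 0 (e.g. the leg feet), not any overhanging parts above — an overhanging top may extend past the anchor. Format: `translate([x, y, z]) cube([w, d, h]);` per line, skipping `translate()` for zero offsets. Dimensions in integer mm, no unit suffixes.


translate([307, 390, 0]) cube([162, 124, 1277]);


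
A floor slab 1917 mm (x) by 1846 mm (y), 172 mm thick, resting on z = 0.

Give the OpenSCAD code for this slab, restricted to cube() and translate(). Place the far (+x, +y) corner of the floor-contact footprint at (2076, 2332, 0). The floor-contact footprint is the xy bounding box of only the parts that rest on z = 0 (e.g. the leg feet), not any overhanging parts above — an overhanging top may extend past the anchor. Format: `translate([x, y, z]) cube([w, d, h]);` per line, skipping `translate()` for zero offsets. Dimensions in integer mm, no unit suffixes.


translate([159, 486, 0]) cube([1917, 1846, 172]);


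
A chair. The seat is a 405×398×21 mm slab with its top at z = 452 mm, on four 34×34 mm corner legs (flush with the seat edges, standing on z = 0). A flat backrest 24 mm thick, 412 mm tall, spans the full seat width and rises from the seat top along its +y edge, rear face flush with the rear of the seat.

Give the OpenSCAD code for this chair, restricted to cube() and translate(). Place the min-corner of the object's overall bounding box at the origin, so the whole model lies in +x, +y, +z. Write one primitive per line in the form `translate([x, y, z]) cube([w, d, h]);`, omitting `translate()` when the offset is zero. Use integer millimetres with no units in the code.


// leg_h = 452 - 21 = 431
translate([0, 0, 431]) cube([405, 398, 21]);
cube([34, 34, 431]);
translate([371, 0, 0]) cube([34, 34, 431]);
translate([0, 364, 0]) cube([34, 34, 431]);
translate([371, 364, 0]) cube([34, 34, 431]);
translate([0, 374, 452]) cube([405, 24, 412]);


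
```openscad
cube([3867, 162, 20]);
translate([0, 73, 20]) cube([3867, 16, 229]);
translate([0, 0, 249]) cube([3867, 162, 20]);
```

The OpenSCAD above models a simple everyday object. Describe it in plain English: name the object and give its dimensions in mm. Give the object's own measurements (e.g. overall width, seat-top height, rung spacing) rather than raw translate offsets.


An I-beam lying along x, 3867 mm long. Overall section height 269 mm. Two flanges 162 mm wide (y) and 20 mm thick, one on the floor and one at the top; a web 16 mm thick runs between them, centred on the flange width.


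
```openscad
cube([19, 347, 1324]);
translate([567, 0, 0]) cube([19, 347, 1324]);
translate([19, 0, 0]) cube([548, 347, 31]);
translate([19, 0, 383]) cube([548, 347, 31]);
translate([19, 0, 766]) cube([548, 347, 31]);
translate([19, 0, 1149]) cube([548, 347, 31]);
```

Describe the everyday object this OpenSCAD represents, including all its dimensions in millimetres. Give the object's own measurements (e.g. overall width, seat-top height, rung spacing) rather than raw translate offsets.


An open bookshelf. Two side panels, each 19 mm thick, 347 mm deep and 1324 mm tall, stand 586 mm apart (outside-to-outside). Between them sit 4 shelves, each 31 mm thick and 347 mm deep, spanning the full gap between the sides. The bottom shelf rests on the floor (its underside at z = 0) and the clear gap between one shelf's top and the next shelf's underside is 352 mm.


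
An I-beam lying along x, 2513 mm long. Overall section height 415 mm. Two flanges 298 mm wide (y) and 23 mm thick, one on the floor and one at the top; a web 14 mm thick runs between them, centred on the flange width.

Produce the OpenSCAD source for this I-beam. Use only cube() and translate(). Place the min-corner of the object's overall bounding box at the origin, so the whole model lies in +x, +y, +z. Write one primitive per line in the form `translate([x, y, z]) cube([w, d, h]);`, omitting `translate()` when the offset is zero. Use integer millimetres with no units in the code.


cube([2513, 298, 23]);
translate([0, 142, 23]) cube([2513, 14, 369]);
translate([0, 0, 392]) cube([2513, 298, 23]);


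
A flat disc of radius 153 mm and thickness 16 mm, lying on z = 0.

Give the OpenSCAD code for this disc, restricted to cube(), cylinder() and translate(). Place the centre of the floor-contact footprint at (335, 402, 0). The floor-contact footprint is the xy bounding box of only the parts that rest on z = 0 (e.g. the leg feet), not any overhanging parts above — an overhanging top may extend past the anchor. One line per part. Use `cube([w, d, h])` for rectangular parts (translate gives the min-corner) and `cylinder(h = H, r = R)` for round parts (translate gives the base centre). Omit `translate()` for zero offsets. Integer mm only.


translate([335, 402, 0]) cylinder(h = 16, r = 153);


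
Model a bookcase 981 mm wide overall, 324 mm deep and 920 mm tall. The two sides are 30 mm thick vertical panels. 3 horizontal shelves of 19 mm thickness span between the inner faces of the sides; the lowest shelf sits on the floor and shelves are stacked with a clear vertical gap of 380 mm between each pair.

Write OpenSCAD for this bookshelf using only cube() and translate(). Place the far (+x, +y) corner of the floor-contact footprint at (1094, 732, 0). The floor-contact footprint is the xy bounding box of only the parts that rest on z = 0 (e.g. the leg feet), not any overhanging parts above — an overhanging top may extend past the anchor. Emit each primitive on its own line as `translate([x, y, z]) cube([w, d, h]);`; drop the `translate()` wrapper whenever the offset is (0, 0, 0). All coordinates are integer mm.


translate([113, 408, 0]) cube([30, 324, 920]);
translate([1064, 408, 0]) cube([30, 324, 920]);
translate([143, 408, 0]) cube([921, 324, 19]);
translate([143, 408, 399]) cube([921, 324, 19]);
translate([143, 408, 798]) cube([921, 324, 19]);


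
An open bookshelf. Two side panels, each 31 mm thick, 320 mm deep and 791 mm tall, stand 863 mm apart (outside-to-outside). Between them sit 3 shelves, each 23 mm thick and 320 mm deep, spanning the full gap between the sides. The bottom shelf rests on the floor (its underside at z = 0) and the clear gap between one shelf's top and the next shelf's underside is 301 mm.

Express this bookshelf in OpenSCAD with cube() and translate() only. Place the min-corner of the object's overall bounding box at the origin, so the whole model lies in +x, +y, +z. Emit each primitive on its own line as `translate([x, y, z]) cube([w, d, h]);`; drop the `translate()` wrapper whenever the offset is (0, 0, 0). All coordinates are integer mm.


cube([31, 320, 791]);
translate([832, 0, 0]) cube([31, 320, 791]);
translate([31, 0, 0]) cube([801, 320, 23]);
translate([31, 0, 324]) cube([801, 320, 23]);
translate([31, 0, 648]) cube([801, 320, 23]);


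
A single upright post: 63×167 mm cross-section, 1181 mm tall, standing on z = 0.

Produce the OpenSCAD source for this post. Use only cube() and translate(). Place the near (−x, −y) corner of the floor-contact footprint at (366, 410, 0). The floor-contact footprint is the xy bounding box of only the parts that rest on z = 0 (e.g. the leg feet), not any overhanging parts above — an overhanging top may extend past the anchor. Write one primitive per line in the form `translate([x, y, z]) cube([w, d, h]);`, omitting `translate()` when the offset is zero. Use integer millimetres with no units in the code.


translate([366, 410, 0]) cube([63, 167, 1181]);


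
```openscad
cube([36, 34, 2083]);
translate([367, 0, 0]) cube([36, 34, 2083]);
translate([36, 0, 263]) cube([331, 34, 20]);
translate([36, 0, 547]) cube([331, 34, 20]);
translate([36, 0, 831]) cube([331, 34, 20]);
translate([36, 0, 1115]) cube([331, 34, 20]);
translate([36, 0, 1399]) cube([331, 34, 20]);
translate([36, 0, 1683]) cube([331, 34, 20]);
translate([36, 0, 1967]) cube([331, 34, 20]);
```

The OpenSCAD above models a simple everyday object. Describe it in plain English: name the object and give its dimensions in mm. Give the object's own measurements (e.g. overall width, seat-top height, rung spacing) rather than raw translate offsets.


A straight ladder. Two 36×34 mm vertical rails, 2083 mm tall, stand 403 mm apart (outside-to-outside) with their front faces coplanar on the −y side. 7 rungs, each 34 mm deep and 20 mm tall, span between the inner faces of the rails, front faces flush with the rails. The lowest rung's underside is at z = 263 mm and rungs are spaced 284 mm apart (underside to underside).


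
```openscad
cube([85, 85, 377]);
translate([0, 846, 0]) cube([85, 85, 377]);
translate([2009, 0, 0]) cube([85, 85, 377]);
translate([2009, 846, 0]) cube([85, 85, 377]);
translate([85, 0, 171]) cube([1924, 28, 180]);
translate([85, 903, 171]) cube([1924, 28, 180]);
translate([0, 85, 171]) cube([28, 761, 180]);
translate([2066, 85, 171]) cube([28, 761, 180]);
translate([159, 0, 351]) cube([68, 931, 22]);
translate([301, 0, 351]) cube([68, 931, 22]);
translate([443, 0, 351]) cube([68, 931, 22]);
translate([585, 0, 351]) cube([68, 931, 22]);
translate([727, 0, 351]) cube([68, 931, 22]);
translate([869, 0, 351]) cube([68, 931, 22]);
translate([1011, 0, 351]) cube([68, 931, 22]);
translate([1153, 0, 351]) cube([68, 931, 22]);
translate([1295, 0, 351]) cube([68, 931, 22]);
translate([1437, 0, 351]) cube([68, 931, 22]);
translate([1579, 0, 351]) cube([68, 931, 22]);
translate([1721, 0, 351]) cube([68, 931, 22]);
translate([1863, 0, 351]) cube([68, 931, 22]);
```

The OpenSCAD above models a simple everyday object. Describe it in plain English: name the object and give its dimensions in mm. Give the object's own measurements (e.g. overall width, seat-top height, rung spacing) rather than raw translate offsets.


A bed frame 2094 mm long (x) by 931 mm wide (y). Four 85×85 mm corner posts, 377 mm tall, at the corners of the footprint. Four rails of 28 mm thickness and 180 mm height run between adjacent posts with their undersides at z = 171 mm, their outer faces flush with the outside of the frame (the two x-running rails run between the posts' inner faces; the two y-running rails run between the posts' inner faces). 13 slats, each 68 mm wide (x) and 22 mm thick, lie across the top of the two x-running rails, running the full 931 mm width of the frame in y; along x they sit between the end posts with a 74 mm gap after the −x posts and between neighbouring slats, leaving 78 mm before the +x posts.


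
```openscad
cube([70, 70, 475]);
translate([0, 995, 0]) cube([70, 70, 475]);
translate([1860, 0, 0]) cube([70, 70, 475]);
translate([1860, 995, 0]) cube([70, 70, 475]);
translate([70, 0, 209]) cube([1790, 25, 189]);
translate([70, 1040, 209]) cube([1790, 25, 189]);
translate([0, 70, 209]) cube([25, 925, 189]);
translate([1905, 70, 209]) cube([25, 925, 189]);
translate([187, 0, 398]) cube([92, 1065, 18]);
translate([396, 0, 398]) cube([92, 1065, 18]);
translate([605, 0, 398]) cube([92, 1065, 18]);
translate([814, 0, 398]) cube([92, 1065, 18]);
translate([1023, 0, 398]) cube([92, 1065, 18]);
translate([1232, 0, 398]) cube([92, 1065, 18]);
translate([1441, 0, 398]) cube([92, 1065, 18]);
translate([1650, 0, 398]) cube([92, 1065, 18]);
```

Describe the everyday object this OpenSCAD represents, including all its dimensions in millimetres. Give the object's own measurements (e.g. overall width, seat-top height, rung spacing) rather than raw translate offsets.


A bed frame 1930 mm long (x) by 1065 mm wide (y). Four 70×70 mm corner posts, 475 mm tall, at the corners of the footprint. Four rails of 25 mm thickness and 189 mm height run between adjacent posts with their undersides at z = 209 mm, their outer faces flush with the outside of the frame (the two x-running rails run between the posts' inner faces; the two y-running rails run between the posts' inner faces). 8 slats, each 92 mm wide (x) and 18 mm thick, lie across the top of the two x-running rails, running the full 1065 mm width of the frame in y; along x they sit between the end posts with a 117 mm gap after the −x posts and between neighbouring slats, leaving 118 mm before the +x posts.


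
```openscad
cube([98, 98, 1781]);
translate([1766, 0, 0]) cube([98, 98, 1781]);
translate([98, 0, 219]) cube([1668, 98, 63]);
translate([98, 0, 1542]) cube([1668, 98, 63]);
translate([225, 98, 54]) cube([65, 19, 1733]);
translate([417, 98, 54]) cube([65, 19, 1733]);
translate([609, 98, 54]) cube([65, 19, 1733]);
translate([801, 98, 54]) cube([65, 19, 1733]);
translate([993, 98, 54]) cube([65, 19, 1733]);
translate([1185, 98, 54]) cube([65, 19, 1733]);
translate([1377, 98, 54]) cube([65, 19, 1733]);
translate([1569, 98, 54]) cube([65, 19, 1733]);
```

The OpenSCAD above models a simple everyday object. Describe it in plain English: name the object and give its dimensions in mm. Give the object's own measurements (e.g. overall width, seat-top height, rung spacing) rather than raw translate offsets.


A fence section. Two 98×98 mm posts, 1781 mm tall, stand on the floor with a clear span of 1668 mm between their inner faces. Two horizontal rails of 98×63 mm section span the gap between the posts with their undersides at z = 219 mm and z = 1542 mm, flush with the posts' −y face. 8 pickets, each 65 mm wide, 19 mm thick and 1733 mm tall, are fixed to the +y face of the rails with their bottoms at z = 54 mm, spaced across the span with a 127 mm gap after the −x post and between neighbouring pickets, with 132 mm left before the +x post.


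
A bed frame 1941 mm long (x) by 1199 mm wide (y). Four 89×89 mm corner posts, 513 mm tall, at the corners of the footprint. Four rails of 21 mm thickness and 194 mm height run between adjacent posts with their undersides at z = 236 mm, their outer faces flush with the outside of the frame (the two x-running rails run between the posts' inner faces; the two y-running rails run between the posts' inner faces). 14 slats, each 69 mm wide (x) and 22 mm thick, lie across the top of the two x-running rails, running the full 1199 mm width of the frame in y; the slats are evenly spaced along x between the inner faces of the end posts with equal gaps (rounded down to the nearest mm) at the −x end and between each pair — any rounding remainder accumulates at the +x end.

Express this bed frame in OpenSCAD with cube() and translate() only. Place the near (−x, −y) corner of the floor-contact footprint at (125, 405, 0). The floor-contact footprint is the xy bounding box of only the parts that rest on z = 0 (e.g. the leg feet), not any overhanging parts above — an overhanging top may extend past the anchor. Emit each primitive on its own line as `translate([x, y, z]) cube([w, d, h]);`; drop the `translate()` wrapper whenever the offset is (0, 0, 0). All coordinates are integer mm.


// slat z = rail_z + rail_h = 236 + 194 = 430
// slat gap = ⌊(1763 − 14·69) / 15⌋ = 53
translate([125, 405, 0]) cube([89, 89, 513]);
translate([125, 1515, 0]) cube([89, 89, 513]);
translate([1977, 405, 0]) cube([89, 89, 513]);
translate([1977, 1515, 0]) cube([89, 89, 513]);
translate([214, 405, 236]) cube([1763, 21, 194]);
translate([214, 1583, 236]) cube([1763, 21, 194]);
translate([125, 494, 236]) cube([21, 1021, 194]);
translate([2045, 494, 236]) cube([21, 1021, 194]);
translate([267, 405, 430]) cube([69, 1199, 22]);
translate([389, 405, 430]) cube([69, 1199, 22]);
translate([511, 405, 430]) cube([69, 1199, 22]);
translate([633, 405, 430]) cube([69, 1199, 22]);
translate([755, 405, 430]) cube([69, 1199, 22]);
translate([877, 405, 430]) cube([69, 1199, 22]);
translate([999, 405, 430]) cube([69, 1199, 22]);
translate([1121, 405, 430]) cube([69, 1199, 22]);
translate([1243, 405, 430]) cube([69, 1199, 22]);
translate([1365, 405, 430]) cube([69, 1199, 22]);
translate([1487, 405, 430]) cube([69, 1199, 22]);
translate([1609, 405, 430]) cube([69, 1199, 22]);
translate([1731, 405, 430]) cube([69, 1199, 22]);
translate([1853, 405, 430]) cube([69, 1199, 22]);


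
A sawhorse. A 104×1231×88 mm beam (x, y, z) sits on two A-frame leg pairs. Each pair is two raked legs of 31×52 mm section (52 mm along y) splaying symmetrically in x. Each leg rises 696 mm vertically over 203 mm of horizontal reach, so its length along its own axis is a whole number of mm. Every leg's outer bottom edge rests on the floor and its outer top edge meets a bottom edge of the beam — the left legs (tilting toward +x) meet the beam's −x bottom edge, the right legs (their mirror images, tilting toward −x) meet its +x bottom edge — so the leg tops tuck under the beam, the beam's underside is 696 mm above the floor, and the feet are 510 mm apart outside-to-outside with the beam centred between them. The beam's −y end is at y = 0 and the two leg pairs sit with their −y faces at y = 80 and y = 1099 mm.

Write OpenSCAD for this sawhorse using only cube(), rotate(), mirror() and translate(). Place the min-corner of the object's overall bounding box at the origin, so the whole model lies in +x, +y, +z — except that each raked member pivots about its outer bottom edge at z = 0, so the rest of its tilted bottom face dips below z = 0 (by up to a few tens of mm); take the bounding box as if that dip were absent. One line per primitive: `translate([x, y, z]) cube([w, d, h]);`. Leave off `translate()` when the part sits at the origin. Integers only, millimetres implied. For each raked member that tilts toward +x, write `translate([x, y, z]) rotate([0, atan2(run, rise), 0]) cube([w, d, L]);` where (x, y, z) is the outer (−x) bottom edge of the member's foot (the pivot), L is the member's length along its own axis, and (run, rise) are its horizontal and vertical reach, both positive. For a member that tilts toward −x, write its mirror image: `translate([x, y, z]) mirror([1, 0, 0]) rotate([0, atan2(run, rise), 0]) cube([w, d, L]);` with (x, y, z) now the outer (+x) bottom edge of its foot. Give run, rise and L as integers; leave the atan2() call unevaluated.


translate([203, 0, 696]) cube([104, 1231, 88]);
translate([0, 80, 0]) rotate([0, atan2(203, 696), 0]) cube([31, 52, 725]);
translate([510, 80, 0]) mirror([1, 0, 0]) rotate([0, atan2(203, 696), 0]) cube([31, 52, 725]);
translate([0, 1099, 0]) rotate([0, atan2(203, 696), 0]) cube([31, 52, 725]);
translate([510, 1099, 0]) mirror([1, 0, 0]) rotate([0, atan2(203, 696), 0]) cube([31, 52, 725]);
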